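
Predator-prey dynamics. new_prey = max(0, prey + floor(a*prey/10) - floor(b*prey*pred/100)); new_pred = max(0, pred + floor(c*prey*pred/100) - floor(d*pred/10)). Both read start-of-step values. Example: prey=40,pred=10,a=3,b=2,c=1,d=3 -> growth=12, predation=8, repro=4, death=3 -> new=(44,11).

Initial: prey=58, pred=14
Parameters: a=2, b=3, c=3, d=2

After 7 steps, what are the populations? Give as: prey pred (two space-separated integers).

Answer: 0 32

Derivation:
Step 1: prey: 58+11-24=45; pred: 14+24-2=36
Step 2: prey: 45+9-48=6; pred: 36+48-7=77
Step 3: prey: 6+1-13=0; pred: 77+13-15=75
Step 4: prey: 0+0-0=0; pred: 75+0-15=60
Step 5: prey: 0+0-0=0; pred: 60+0-12=48
Step 6: prey: 0+0-0=0; pred: 48+0-9=39
Step 7: prey: 0+0-0=0; pred: 39+0-7=32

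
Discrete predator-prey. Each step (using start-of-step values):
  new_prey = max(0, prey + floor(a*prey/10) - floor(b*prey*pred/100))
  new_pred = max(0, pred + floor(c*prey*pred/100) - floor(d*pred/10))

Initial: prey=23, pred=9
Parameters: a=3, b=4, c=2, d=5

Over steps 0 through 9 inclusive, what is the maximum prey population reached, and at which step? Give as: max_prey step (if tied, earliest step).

Answer: 33 9

Derivation:
Step 1: prey: 23+6-8=21; pred: 9+4-4=9
Step 2: prey: 21+6-7=20; pred: 9+3-4=8
Step 3: prey: 20+6-6=20; pred: 8+3-4=7
Step 4: prey: 20+6-5=21; pred: 7+2-3=6
Step 5: prey: 21+6-5=22; pred: 6+2-3=5
Step 6: prey: 22+6-4=24; pred: 5+2-2=5
Step 7: prey: 24+7-4=27; pred: 5+2-2=5
Step 8: prey: 27+8-5=30; pred: 5+2-2=5
Step 9: prey: 30+9-6=33; pred: 5+3-2=6
Max prey = 33 at step 9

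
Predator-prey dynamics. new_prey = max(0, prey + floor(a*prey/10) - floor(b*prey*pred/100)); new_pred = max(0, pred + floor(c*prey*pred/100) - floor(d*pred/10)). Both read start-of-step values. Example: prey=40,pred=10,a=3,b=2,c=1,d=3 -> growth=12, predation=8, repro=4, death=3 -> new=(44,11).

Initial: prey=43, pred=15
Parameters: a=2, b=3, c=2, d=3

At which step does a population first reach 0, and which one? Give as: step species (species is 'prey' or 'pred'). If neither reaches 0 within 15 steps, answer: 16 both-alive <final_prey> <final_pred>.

Step 1: prey: 43+8-19=32; pred: 15+12-4=23
Step 2: prey: 32+6-22=16; pred: 23+14-6=31
Step 3: prey: 16+3-14=5; pred: 31+9-9=31
Step 4: prey: 5+1-4=2; pred: 31+3-9=25
Step 5: prey: 2+0-1=1; pred: 25+1-7=19
Step 6: prey: 1+0-0=1; pred: 19+0-5=14
Step 7: prey: 1+0-0=1; pred: 14+0-4=10
Step 8: prey: 1+0-0=1; pred: 10+0-3=7
Step 9: prey: 1+0-0=1; pred: 7+0-2=5
Step 10: prey: 1+0-0=1; pred: 5+0-1=4
Step 11: prey: 1+0-0=1; pred: 4+0-1=3
Step 12: prey: 1+0-0=1; pred: 3+0-0=3
Steps 13-15: state stable at prey=1, pred=3 (no change)
No extinction within 15 steps

Answer: 16 both-alive 1 3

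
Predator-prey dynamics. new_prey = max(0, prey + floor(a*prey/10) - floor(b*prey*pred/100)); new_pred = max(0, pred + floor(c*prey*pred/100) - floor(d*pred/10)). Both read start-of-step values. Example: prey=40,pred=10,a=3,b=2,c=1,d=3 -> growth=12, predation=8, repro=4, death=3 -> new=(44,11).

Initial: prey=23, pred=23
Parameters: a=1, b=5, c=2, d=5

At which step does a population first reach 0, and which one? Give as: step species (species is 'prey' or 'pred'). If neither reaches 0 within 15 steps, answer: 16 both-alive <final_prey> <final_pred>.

Step 1: prey: 23+2-26=0; pred: 23+10-11=22
First extinction: prey at step 1

Answer: 1 prey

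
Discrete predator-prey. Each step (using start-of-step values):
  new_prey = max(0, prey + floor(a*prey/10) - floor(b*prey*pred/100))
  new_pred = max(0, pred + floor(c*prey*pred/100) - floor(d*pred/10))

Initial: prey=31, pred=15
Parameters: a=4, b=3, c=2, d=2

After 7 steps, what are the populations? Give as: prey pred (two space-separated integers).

Step 1: prey: 31+12-13=30; pred: 15+9-3=21
Step 2: prey: 30+12-18=24; pred: 21+12-4=29
Step 3: prey: 24+9-20=13; pred: 29+13-5=37
Step 4: prey: 13+5-14=4; pred: 37+9-7=39
Step 5: prey: 4+1-4=1; pred: 39+3-7=35
Step 6: prey: 1+0-1=0; pred: 35+0-7=28
Step 7: prey: 0+0-0=0; pred: 28+0-5=23

Answer: 0 23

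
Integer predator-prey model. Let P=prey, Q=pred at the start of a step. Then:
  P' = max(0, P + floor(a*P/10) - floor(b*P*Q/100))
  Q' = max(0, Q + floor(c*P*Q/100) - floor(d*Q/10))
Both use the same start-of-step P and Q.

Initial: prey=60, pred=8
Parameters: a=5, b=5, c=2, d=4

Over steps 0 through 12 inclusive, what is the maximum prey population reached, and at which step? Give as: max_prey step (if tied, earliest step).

Answer: 66 1

Derivation:
Step 1: prey: 60+30-24=66; pred: 8+9-3=14
Step 2: prey: 66+33-46=53; pred: 14+18-5=27
Step 3: prey: 53+26-71=8; pred: 27+28-10=45
Step 4: prey: 8+4-18=0; pred: 45+7-18=34
Step 5: prey: 0+0-0=0; pred: 34+0-13=21
Step 6: prey: 0+0-0=0; pred: 21+0-8=13
Step 7: prey: 0+0-0=0; pred: 13+0-5=8
Step 8: prey: 0+0-0=0; pred: 8+0-3=5
Step 9: prey: 0+0-0=0; pred: 5+0-2=3
Step 10: prey: 0+0-0=0; pred: 3+0-1=2
Step 11: prey: 0+0-0=0; pred: 2+0-0=2
Step 12: prey: 0+0-0=0; pred: 2+0-0=2
Max prey = 66 at step 1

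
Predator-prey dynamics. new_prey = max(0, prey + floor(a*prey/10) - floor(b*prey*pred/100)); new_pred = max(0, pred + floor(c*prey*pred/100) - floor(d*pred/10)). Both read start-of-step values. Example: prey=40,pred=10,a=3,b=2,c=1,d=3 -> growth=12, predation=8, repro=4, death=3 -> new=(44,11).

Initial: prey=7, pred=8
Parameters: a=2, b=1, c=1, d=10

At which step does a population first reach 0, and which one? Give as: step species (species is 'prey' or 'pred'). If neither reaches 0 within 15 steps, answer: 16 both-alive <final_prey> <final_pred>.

Step 1: prey: 7+1-0=8; pred: 8+0-8=0
First extinction: pred at step 1

Answer: 1 pred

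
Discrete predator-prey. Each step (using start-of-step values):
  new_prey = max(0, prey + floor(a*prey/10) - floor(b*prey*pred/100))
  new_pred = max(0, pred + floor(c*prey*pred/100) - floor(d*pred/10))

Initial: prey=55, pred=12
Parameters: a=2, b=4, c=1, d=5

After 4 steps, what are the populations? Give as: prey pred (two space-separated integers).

Step 1: prey: 55+11-26=40; pred: 12+6-6=12
Step 2: prey: 40+8-19=29; pred: 12+4-6=10
Step 3: prey: 29+5-11=23; pred: 10+2-5=7
Step 4: prey: 23+4-6=21; pred: 7+1-3=5

Answer: 21 5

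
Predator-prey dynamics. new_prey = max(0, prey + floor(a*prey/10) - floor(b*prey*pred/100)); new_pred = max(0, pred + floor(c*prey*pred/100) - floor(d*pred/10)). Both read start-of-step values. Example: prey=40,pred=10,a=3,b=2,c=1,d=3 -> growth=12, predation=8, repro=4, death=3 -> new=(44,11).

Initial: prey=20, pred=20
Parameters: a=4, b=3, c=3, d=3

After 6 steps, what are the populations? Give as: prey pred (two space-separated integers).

Answer: 1 16

Derivation:
Step 1: prey: 20+8-12=16; pred: 20+12-6=26
Step 2: prey: 16+6-12=10; pred: 26+12-7=31
Step 3: prey: 10+4-9=5; pred: 31+9-9=31
Step 4: prey: 5+2-4=3; pred: 31+4-9=26
Step 5: prey: 3+1-2=2; pred: 26+2-7=21
Step 6: prey: 2+0-1=1; pred: 21+1-6=16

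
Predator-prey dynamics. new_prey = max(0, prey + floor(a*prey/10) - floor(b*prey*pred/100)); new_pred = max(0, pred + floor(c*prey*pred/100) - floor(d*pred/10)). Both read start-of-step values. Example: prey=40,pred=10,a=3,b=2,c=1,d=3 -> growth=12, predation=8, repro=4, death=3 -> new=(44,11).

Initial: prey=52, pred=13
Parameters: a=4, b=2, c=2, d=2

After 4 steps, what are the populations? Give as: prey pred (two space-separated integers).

Answer: 0 115

Derivation:
Step 1: prey: 52+20-13=59; pred: 13+13-2=24
Step 2: prey: 59+23-28=54; pred: 24+28-4=48
Step 3: prey: 54+21-51=24; pred: 48+51-9=90
Step 4: prey: 24+9-43=0; pred: 90+43-18=115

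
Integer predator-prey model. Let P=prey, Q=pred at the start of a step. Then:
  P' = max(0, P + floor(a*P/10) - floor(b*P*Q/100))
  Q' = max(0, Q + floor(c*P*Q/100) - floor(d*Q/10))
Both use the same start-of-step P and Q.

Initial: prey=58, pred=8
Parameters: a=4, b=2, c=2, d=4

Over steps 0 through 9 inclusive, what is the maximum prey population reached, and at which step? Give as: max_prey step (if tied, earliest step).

Step 1: prey: 58+23-9=72; pred: 8+9-3=14
Step 2: prey: 72+28-20=80; pred: 14+20-5=29
Step 3: prey: 80+32-46=66; pred: 29+46-11=64
Step 4: prey: 66+26-84=8; pred: 64+84-25=123
Step 5: prey: 8+3-19=0; pred: 123+19-49=93
Step 6: prey: 0+0-0=0; pred: 93+0-37=56
Step 7: prey: 0+0-0=0; pred: 56+0-22=34
Step 8: prey: 0+0-0=0; pred: 34+0-13=21
Step 9: prey: 0+0-0=0; pred: 21+0-8=13
Max prey = 80 at step 2

Answer: 80 2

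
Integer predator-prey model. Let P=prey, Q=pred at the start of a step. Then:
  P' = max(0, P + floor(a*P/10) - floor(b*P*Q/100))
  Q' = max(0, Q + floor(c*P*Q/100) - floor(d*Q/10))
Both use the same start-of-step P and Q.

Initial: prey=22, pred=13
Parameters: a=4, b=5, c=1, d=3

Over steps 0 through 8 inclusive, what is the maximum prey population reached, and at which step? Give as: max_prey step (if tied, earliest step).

Answer: 23 8

Derivation:
Step 1: prey: 22+8-14=16; pred: 13+2-3=12
Step 2: prey: 16+6-9=13; pred: 12+1-3=10
Step 3: prey: 13+5-6=12; pred: 10+1-3=8
Step 4: prey: 12+4-4=12; pred: 8+0-2=6
Step 5: prey: 12+4-3=13; pred: 6+0-1=5
Step 6: prey: 13+5-3=15; pred: 5+0-1=4
Step 7: prey: 15+6-3=18; pred: 4+0-1=3
Step 8: prey: 18+7-2=23; pred: 3+0-0=3
Max prey = 23 at step 8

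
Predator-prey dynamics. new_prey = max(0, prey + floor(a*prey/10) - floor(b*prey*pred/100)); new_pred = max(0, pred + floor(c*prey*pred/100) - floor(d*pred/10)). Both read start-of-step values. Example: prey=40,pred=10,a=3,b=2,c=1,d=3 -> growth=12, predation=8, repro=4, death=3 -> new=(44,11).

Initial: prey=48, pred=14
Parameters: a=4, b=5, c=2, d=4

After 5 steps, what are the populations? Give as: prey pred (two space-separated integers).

Answer: 0 9

Derivation:
Step 1: prey: 48+19-33=34; pred: 14+13-5=22
Step 2: prey: 34+13-37=10; pred: 22+14-8=28
Step 3: prey: 10+4-14=0; pred: 28+5-11=22
Step 4: prey: 0+0-0=0; pred: 22+0-8=14
Step 5: prey: 0+0-0=0; pred: 14+0-5=9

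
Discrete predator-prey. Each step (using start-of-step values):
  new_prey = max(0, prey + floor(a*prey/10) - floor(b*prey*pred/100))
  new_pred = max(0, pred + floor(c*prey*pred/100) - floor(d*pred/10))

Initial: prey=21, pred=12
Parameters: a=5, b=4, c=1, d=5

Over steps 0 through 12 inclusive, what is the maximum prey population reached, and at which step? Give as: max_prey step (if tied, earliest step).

Step 1: prey: 21+10-10=21; pred: 12+2-6=8
Step 2: prey: 21+10-6=25; pred: 8+1-4=5
Step 3: prey: 25+12-5=32; pred: 5+1-2=4
Step 4: prey: 32+16-5=43; pred: 4+1-2=3
Step 5: prey: 43+21-5=59; pred: 3+1-1=3
Step 6: prey: 59+29-7=81; pred: 3+1-1=3
Step 7: prey: 81+40-9=112; pred: 3+2-1=4
Step 8: prey: 112+56-17=151; pred: 4+4-2=6
Step 9: prey: 151+75-36=190; pred: 6+9-3=12
Step 10: prey: 190+95-91=194; pred: 12+22-6=28
Step 11: prey: 194+97-217=74; pred: 28+54-14=68
Step 12: prey: 74+37-201=0; pred: 68+50-34=84
Max prey = 194 at step 10

Answer: 194 10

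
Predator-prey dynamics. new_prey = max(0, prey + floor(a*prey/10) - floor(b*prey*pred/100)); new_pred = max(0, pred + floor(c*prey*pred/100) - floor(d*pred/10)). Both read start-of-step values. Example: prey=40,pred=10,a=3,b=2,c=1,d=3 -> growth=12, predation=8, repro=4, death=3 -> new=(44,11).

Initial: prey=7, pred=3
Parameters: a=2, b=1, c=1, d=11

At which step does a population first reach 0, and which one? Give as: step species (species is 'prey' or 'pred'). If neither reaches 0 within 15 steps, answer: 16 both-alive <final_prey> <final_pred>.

Step 1: prey: 7+1-0=8; pred: 3+0-3=0
First extinction: pred at step 1

Answer: 1 pred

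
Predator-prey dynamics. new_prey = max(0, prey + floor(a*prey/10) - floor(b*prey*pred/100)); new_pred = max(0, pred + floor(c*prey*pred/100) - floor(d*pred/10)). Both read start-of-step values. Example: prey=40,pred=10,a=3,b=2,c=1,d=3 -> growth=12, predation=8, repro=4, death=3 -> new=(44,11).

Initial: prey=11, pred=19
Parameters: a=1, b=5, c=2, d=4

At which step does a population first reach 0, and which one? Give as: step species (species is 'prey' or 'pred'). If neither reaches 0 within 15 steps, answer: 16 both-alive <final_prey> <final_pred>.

Step 1: prey: 11+1-10=2; pred: 19+4-7=16
Step 2: prey: 2+0-1=1; pred: 16+0-6=10
Step 3: prey: 1+0-0=1; pred: 10+0-4=6
Step 4: prey: 1+0-0=1; pred: 6+0-2=4
Step 5: prey: 1+0-0=1; pred: 4+0-1=3
Step 6: prey: 1+0-0=1; pred: 3+0-1=2
Step 7: prey: 1+0-0=1; pred: 2+0-0=2
Steps 8-15: state stable at prey=1, pred=2 (no change)
No extinction within 15 steps

Answer: 16 both-alive 1 2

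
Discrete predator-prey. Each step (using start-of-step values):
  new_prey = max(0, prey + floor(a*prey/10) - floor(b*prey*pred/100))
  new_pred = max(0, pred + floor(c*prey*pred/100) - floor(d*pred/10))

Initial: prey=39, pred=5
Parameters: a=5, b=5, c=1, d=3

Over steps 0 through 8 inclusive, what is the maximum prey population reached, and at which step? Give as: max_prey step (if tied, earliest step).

Step 1: prey: 39+19-9=49; pred: 5+1-1=5
Step 2: prey: 49+24-12=61; pred: 5+2-1=6
Step 3: prey: 61+30-18=73; pred: 6+3-1=8
Step 4: prey: 73+36-29=80; pred: 8+5-2=11
Step 5: prey: 80+40-44=76; pred: 11+8-3=16
Step 6: prey: 76+38-60=54; pred: 16+12-4=24
Step 7: prey: 54+27-64=17; pred: 24+12-7=29
Step 8: prey: 17+8-24=1; pred: 29+4-8=25
Max prey = 80 at step 4

Answer: 80 4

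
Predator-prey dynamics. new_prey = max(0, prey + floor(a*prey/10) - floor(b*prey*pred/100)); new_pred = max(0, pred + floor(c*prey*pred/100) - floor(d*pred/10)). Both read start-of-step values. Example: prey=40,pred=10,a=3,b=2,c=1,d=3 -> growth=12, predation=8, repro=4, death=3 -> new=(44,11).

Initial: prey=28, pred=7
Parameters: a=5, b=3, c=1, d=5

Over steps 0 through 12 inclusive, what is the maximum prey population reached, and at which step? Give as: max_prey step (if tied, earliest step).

Answer: 218 7

Derivation:
Step 1: prey: 28+14-5=37; pred: 7+1-3=5
Step 2: prey: 37+18-5=50; pred: 5+1-2=4
Step 3: prey: 50+25-6=69; pred: 4+2-2=4
Step 4: prey: 69+34-8=95; pred: 4+2-2=4
Step 5: prey: 95+47-11=131; pred: 4+3-2=5
Step 6: prey: 131+65-19=177; pred: 5+6-2=9
Step 7: prey: 177+88-47=218; pred: 9+15-4=20
Step 8: prey: 218+109-130=197; pred: 20+43-10=53
Step 9: prey: 197+98-313=0; pred: 53+104-26=131
Step 10: prey: 0+0-0=0; pred: 131+0-65=66
Step 11: prey: 0+0-0=0; pred: 66+0-33=33
Step 12: prey: 0+0-0=0; pred: 33+0-16=17
Max prey = 218 at step 7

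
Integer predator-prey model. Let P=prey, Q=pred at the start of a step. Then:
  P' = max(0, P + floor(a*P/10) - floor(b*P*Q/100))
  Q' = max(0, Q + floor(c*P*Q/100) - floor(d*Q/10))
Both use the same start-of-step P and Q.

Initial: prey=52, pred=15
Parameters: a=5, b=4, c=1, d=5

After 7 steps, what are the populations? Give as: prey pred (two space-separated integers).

Step 1: prey: 52+26-31=47; pred: 15+7-7=15
Step 2: prey: 47+23-28=42; pred: 15+7-7=15
Step 3: prey: 42+21-25=38; pred: 15+6-7=14
Step 4: prey: 38+19-21=36; pred: 14+5-7=12
Step 5: prey: 36+18-17=37; pred: 12+4-6=10
Step 6: prey: 37+18-14=41; pred: 10+3-5=8
Step 7: prey: 41+20-13=48; pred: 8+3-4=7

Answer: 48 7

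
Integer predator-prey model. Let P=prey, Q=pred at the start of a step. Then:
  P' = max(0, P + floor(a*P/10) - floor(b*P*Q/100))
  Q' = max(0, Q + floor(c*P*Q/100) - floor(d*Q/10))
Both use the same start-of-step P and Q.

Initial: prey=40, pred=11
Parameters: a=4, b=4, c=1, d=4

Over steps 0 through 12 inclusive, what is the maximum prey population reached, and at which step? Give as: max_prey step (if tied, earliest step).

Answer: 45 12

Derivation:
Step 1: prey: 40+16-17=39; pred: 11+4-4=11
Step 2: prey: 39+15-17=37; pred: 11+4-4=11
Step 3: prey: 37+14-16=35; pred: 11+4-4=11
Step 4: prey: 35+14-15=34; pred: 11+3-4=10
Step 5: prey: 34+13-13=34; pred: 10+3-4=9
Step 6: prey: 34+13-12=35; pred: 9+3-3=9
Step 7: prey: 35+14-12=37; pred: 9+3-3=9
Step 8: prey: 37+14-13=38; pred: 9+3-3=9
Step 9: prey: 38+15-13=40; pred: 9+3-3=9
Step 10: prey: 40+16-14=42; pred: 9+3-3=9
Step 11: prey: 42+16-15=43; pred: 9+3-3=9
Step 12: prey: 43+17-15=45; pred: 9+3-3=9
Max prey = 45 at step 12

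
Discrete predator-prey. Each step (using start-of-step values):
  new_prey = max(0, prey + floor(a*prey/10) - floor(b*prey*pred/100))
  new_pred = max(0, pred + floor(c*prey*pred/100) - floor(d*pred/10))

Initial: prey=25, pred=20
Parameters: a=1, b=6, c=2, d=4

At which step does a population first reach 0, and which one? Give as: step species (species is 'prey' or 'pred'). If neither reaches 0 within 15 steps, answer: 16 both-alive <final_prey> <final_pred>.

Step 1: prey: 25+2-30=0; pred: 20+10-8=22
First extinction: prey at step 1

Answer: 1 prey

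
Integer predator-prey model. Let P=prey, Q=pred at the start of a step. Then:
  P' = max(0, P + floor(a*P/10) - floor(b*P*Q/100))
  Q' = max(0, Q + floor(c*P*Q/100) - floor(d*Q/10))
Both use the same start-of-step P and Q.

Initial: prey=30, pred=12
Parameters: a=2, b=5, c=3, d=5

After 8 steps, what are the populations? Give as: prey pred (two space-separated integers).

Answer: 2 1

Derivation:
Step 1: prey: 30+6-18=18; pred: 12+10-6=16
Step 2: prey: 18+3-14=7; pred: 16+8-8=16
Step 3: prey: 7+1-5=3; pred: 16+3-8=11
Step 4: prey: 3+0-1=2; pred: 11+0-5=6
Step 5: prey: 2+0-0=2; pred: 6+0-3=3
Step 6: prey: 2+0-0=2; pred: 3+0-1=2
Step 7: prey: 2+0-0=2; pred: 2+0-1=1
Step 8: prey: 2+0-0=2; pred: 1+0-0=1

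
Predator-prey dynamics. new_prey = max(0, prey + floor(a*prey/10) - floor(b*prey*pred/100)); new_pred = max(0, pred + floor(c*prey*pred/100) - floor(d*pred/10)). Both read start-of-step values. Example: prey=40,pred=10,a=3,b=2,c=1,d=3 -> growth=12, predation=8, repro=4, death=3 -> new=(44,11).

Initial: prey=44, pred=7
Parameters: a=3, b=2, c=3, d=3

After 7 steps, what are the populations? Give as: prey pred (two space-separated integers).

Step 1: prey: 44+13-6=51; pred: 7+9-2=14
Step 2: prey: 51+15-14=52; pred: 14+21-4=31
Step 3: prey: 52+15-32=35; pred: 31+48-9=70
Step 4: prey: 35+10-49=0; pred: 70+73-21=122
Step 5: prey: 0+0-0=0; pred: 122+0-36=86
Step 6: prey: 0+0-0=0; pred: 86+0-25=61
Step 7: prey: 0+0-0=0; pred: 61+0-18=43

Answer: 0 43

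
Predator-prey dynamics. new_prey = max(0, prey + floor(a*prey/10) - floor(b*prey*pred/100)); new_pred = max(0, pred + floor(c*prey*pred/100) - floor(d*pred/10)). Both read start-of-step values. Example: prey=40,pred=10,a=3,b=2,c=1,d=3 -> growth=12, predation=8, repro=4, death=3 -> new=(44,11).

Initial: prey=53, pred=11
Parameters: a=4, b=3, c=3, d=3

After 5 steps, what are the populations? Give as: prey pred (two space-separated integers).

Answer: 0 54

Derivation:
Step 1: prey: 53+21-17=57; pred: 11+17-3=25
Step 2: prey: 57+22-42=37; pred: 25+42-7=60
Step 3: prey: 37+14-66=0; pred: 60+66-18=108
Step 4: prey: 0+0-0=0; pred: 108+0-32=76
Step 5: prey: 0+0-0=0; pred: 76+0-22=54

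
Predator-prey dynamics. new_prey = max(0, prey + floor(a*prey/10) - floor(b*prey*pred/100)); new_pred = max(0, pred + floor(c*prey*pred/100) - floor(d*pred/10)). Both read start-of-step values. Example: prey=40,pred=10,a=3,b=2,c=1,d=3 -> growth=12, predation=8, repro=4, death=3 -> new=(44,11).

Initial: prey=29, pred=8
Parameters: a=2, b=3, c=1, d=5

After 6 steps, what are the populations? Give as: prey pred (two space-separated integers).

Step 1: prey: 29+5-6=28; pred: 8+2-4=6
Step 2: prey: 28+5-5=28; pred: 6+1-3=4
Step 3: prey: 28+5-3=30; pred: 4+1-2=3
Step 4: prey: 30+6-2=34; pred: 3+0-1=2
Step 5: prey: 34+6-2=38; pred: 2+0-1=1
Step 6: prey: 38+7-1=44; pred: 1+0-0=1

Answer: 44 1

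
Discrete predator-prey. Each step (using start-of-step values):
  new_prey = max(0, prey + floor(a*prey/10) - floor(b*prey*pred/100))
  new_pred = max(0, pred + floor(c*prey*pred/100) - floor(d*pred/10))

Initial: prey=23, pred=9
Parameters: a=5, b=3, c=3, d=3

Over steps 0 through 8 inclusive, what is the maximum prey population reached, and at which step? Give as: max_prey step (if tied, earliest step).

Step 1: prey: 23+11-6=28; pred: 9+6-2=13
Step 2: prey: 28+14-10=32; pred: 13+10-3=20
Step 3: prey: 32+16-19=29; pred: 20+19-6=33
Step 4: prey: 29+14-28=15; pred: 33+28-9=52
Step 5: prey: 15+7-23=0; pred: 52+23-15=60
Step 6: prey: 0+0-0=0; pred: 60+0-18=42
Step 7: prey: 0+0-0=0; pred: 42+0-12=30
Step 8: prey: 0+0-0=0; pred: 30+0-9=21
Max prey = 32 at step 2

Answer: 32 2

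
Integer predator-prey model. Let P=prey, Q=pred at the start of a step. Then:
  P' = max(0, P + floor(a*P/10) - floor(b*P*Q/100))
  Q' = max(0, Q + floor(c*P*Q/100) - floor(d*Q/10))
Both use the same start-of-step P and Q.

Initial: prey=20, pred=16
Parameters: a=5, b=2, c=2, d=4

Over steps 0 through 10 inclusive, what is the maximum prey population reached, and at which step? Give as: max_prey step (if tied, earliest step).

Answer: 38 4

Derivation:
Step 1: prey: 20+10-6=24; pred: 16+6-6=16
Step 2: prey: 24+12-7=29; pred: 16+7-6=17
Step 3: prey: 29+14-9=34; pred: 17+9-6=20
Step 4: prey: 34+17-13=38; pred: 20+13-8=25
Step 5: prey: 38+19-19=38; pred: 25+19-10=34
Step 6: prey: 38+19-25=32; pred: 34+25-13=46
Step 7: prey: 32+16-29=19; pred: 46+29-18=57
Step 8: prey: 19+9-21=7; pred: 57+21-22=56
Step 9: prey: 7+3-7=3; pred: 56+7-22=41
Step 10: prey: 3+1-2=2; pred: 41+2-16=27
Max prey = 38 at step 4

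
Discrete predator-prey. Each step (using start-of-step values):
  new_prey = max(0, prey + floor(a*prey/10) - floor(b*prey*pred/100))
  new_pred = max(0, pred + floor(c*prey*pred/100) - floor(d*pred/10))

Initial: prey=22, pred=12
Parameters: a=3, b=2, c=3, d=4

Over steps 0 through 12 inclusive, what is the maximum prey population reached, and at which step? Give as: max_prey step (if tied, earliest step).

Answer: 23 1

Derivation:
Step 1: prey: 22+6-5=23; pred: 12+7-4=15
Step 2: prey: 23+6-6=23; pred: 15+10-6=19
Step 3: prey: 23+6-8=21; pred: 19+13-7=25
Step 4: prey: 21+6-10=17; pred: 25+15-10=30
Step 5: prey: 17+5-10=12; pred: 30+15-12=33
Step 6: prey: 12+3-7=8; pred: 33+11-13=31
Step 7: prey: 8+2-4=6; pred: 31+7-12=26
Step 8: prey: 6+1-3=4; pred: 26+4-10=20
Step 9: prey: 4+1-1=4; pred: 20+2-8=14
Step 10: prey: 4+1-1=4; pred: 14+1-5=10
Step 11: prey: 4+1-0=5; pred: 10+1-4=7
Step 12: prey: 5+1-0=6; pred: 7+1-2=6
Max prey = 23 at step 1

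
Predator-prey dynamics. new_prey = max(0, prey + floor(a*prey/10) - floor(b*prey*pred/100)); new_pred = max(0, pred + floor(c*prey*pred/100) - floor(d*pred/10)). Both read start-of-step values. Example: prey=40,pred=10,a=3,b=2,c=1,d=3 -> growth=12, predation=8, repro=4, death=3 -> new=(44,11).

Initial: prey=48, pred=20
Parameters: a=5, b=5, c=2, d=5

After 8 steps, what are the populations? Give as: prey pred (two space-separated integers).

Step 1: prey: 48+24-48=24; pred: 20+19-10=29
Step 2: prey: 24+12-34=2; pred: 29+13-14=28
Step 3: prey: 2+1-2=1; pred: 28+1-14=15
Step 4: prey: 1+0-0=1; pred: 15+0-7=8
Step 5: prey: 1+0-0=1; pred: 8+0-4=4
Step 6: prey: 1+0-0=1; pred: 4+0-2=2
Step 7: prey: 1+0-0=1; pred: 2+0-1=1
Step 8: prey: 1+0-0=1; pred: 1+0-0=1

Answer: 1 1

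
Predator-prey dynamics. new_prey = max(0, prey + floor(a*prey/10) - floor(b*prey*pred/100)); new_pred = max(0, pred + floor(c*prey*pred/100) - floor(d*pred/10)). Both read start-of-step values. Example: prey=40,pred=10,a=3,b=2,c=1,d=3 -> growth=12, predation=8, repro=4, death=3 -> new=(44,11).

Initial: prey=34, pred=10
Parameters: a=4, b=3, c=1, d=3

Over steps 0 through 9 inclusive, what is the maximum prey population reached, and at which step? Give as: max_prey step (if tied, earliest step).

Step 1: prey: 34+13-10=37; pred: 10+3-3=10
Step 2: prey: 37+14-11=40; pred: 10+3-3=10
Step 3: prey: 40+16-12=44; pred: 10+4-3=11
Step 4: prey: 44+17-14=47; pred: 11+4-3=12
Step 5: prey: 47+18-16=49; pred: 12+5-3=14
Step 6: prey: 49+19-20=48; pred: 14+6-4=16
Step 7: prey: 48+19-23=44; pred: 16+7-4=19
Step 8: prey: 44+17-25=36; pred: 19+8-5=22
Step 9: prey: 36+14-23=27; pred: 22+7-6=23
Max prey = 49 at step 5

Answer: 49 5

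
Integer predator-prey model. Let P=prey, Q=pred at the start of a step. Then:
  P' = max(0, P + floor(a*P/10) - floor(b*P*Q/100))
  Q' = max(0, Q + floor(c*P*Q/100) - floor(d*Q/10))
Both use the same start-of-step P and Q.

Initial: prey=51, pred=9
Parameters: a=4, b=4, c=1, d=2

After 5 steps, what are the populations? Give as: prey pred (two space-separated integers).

Answer: 10 24

Derivation:
Step 1: prey: 51+20-18=53; pred: 9+4-1=12
Step 2: prey: 53+21-25=49; pred: 12+6-2=16
Step 3: prey: 49+19-31=37; pred: 16+7-3=20
Step 4: prey: 37+14-29=22; pred: 20+7-4=23
Step 5: prey: 22+8-20=10; pred: 23+5-4=24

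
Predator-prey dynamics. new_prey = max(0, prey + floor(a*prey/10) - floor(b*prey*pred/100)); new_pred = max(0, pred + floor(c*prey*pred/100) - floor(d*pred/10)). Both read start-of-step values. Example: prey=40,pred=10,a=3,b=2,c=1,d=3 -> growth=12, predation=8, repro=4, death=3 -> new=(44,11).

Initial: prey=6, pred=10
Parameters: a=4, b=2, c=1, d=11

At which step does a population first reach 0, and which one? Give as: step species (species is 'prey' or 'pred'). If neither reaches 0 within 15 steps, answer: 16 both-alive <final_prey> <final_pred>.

Answer: 1 pred

Derivation:
Step 1: prey: 6+2-1=7; pred: 10+0-11=0
First extinction: pred at step 1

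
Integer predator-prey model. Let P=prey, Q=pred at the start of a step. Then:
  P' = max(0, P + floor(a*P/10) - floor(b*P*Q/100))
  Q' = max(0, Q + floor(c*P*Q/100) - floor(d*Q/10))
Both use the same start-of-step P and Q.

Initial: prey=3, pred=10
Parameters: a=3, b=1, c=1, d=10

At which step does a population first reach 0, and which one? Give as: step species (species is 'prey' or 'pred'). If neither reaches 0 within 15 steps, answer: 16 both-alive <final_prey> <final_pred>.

Step 1: prey: 3+0-0=3; pred: 10+0-10=0
First extinction: pred at step 1

Answer: 1 pred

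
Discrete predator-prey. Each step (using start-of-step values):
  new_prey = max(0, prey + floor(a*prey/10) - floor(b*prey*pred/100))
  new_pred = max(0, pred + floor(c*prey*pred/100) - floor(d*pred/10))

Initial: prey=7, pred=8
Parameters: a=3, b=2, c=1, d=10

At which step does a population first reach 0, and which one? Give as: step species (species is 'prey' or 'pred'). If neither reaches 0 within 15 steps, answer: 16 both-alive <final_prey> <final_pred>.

Answer: 1 pred

Derivation:
Step 1: prey: 7+2-1=8; pred: 8+0-8=0
First extinction: pred at step 1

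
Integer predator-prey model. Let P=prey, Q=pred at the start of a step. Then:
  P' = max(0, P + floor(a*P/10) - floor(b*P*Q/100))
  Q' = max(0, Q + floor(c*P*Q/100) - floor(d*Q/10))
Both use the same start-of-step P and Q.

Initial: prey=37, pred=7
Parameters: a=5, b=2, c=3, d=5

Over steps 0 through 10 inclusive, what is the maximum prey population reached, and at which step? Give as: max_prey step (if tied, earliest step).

Answer: 68 3

Derivation:
Step 1: prey: 37+18-5=50; pred: 7+7-3=11
Step 2: prey: 50+25-11=64; pred: 11+16-5=22
Step 3: prey: 64+32-28=68; pred: 22+42-11=53
Step 4: prey: 68+34-72=30; pred: 53+108-26=135
Step 5: prey: 30+15-81=0; pred: 135+121-67=189
Step 6: prey: 0+0-0=0; pred: 189+0-94=95
Step 7: prey: 0+0-0=0; pred: 95+0-47=48
Step 8: prey: 0+0-0=0; pred: 48+0-24=24
Step 9: prey: 0+0-0=0; pred: 24+0-12=12
Step 10: prey: 0+0-0=0; pred: 12+0-6=6
Max prey = 68 at step 3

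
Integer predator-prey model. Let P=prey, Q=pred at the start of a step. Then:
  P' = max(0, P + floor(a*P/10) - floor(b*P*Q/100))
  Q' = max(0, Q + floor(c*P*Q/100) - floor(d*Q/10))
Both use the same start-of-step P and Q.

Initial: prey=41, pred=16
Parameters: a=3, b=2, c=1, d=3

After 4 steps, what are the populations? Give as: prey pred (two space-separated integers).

Answer: 30 22

Derivation:
Step 1: prey: 41+12-13=40; pred: 16+6-4=18
Step 2: prey: 40+12-14=38; pred: 18+7-5=20
Step 3: prey: 38+11-15=34; pred: 20+7-6=21
Step 4: prey: 34+10-14=30; pred: 21+7-6=22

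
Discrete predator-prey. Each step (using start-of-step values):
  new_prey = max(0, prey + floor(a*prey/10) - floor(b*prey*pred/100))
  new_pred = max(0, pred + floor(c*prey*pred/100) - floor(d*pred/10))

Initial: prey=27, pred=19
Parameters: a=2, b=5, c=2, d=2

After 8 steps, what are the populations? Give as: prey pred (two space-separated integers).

Step 1: prey: 27+5-25=7; pred: 19+10-3=26
Step 2: prey: 7+1-9=0; pred: 26+3-5=24
Step 3: prey: 0+0-0=0; pred: 24+0-4=20
Step 4: prey: 0+0-0=0; pred: 20+0-4=16
Step 5: prey: 0+0-0=0; pred: 16+0-3=13
Step 6: prey: 0+0-0=0; pred: 13+0-2=11
Step 7: prey: 0+0-0=0; pred: 11+0-2=9
Step 8: prey: 0+0-0=0; pred: 9+0-1=8

Answer: 0 8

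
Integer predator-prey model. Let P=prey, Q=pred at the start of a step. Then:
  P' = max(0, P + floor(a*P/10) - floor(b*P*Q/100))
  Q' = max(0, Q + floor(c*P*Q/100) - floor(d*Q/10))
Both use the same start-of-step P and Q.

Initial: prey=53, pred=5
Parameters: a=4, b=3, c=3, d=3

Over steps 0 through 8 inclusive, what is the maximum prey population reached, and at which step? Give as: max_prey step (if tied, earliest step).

Step 1: prey: 53+21-7=67; pred: 5+7-1=11
Step 2: prey: 67+26-22=71; pred: 11+22-3=30
Step 3: prey: 71+28-63=36; pred: 30+63-9=84
Step 4: prey: 36+14-90=0; pred: 84+90-25=149
Step 5: prey: 0+0-0=0; pred: 149+0-44=105
Step 6: prey: 0+0-0=0; pred: 105+0-31=74
Step 7: prey: 0+0-0=0; pred: 74+0-22=52
Step 8: prey: 0+0-0=0; pred: 52+0-15=37
Max prey = 71 at step 2

Answer: 71 2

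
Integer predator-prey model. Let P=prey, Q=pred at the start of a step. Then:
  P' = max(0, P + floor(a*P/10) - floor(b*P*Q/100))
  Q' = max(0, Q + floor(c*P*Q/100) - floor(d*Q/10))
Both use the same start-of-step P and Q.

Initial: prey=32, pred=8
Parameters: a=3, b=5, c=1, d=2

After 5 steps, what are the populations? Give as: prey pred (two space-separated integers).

Step 1: prey: 32+9-12=29; pred: 8+2-1=9
Step 2: prey: 29+8-13=24; pred: 9+2-1=10
Step 3: prey: 24+7-12=19; pred: 10+2-2=10
Step 4: prey: 19+5-9=15; pred: 10+1-2=9
Step 5: prey: 15+4-6=13; pred: 9+1-1=9

Answer: 13 9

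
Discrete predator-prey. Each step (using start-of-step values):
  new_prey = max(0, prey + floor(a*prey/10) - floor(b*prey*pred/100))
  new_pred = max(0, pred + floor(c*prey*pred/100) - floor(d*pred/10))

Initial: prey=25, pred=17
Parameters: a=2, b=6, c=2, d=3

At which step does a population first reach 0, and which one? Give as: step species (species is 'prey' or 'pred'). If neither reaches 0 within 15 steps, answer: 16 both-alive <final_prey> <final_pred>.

Step 1: prey: 25+5-25=5; pred: 17+8-5=20
Step 2: prey: 5+1-6=0; pred: 20+2-6=16
First extinction: prey at step 2

Answer: 2 prey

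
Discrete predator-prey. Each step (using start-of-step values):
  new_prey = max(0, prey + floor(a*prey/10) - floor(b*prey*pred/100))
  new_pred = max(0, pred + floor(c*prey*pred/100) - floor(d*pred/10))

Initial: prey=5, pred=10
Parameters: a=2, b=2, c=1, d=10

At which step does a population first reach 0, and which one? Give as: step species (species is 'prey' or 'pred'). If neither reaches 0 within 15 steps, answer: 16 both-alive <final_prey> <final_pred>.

Step 1: prey: 5+1-1=5; pred: 10+0-10=0
First extinction: pred at step 1

Answer: 1 pred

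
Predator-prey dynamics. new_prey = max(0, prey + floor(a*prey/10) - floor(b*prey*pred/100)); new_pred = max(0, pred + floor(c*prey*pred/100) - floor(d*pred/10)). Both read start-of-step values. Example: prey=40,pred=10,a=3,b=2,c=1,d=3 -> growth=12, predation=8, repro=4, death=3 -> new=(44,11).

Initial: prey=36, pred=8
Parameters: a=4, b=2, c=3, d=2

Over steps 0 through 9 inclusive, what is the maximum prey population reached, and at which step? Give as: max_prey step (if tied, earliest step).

Answer: 50 2

Derivation:
Step 1: prey: 36+14-5=45; pred: 8+8-1=15
Step 2: prey: 45+18-13=50; pred: 15+20-3=32
Step 3: prey: 50+20-32=38; pred: 32+48-6=74
Step 4: prey: 38+15-56=0; pred: 74+84-14=144
Step 5: prey: 0+0-0=0; pred: 144+0-28=116
Step 6: prey: 0+0-0=0; pred: 116+0-23=93
Step 7: prey: 0+0-0=0; pred: 93+0-18=75
Step 8: prey: 0+0-0=0; pred: 75+0-15=60
Step 9: prey: 0+0-0=0; pred: 60+0-12=48
Max prey = 50 at step 2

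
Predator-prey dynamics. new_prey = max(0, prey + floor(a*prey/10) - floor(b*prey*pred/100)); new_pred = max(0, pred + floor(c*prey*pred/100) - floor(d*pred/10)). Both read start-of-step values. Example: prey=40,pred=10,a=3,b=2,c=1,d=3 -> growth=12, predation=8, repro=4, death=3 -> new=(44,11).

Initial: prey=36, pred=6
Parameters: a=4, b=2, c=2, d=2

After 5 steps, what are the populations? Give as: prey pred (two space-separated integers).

Step 1: prey: 36+14-4=46; pred: 6+4-1=9
Step 2: prey: 46+18-8=56; pred: 9+8-1=16
Step 3: prey: 56+22-17=61; pred: 16+17-3=30
Step 4: prey: 61+24-36=49; pred: 30+36-6=60
Step 5: prey: 49+19-58=10; pred: 60+58-12=106

Answer: 10 106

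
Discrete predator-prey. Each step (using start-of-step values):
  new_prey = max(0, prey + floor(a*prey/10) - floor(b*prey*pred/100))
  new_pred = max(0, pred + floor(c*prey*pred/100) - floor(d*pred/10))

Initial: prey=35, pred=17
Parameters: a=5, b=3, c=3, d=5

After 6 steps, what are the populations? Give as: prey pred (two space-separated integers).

Answer: 0 9

Derivation:
Step 1: prey: 35+17-17=35; pred: 17+17-8=26
Step 2: prey: 35+17-27=25; pred: 26+27-13=40
Step 3: prey: 25+12-30=7; pred: 40+30-20=50
Step 4: prey: 7+3-10=0; pred: 50+10-25=35
Step 5: prey: 0+0-0=0; pred: 35+0-17=18
Step 6: prey: 0+0-0=0; pred: 18+0-9=9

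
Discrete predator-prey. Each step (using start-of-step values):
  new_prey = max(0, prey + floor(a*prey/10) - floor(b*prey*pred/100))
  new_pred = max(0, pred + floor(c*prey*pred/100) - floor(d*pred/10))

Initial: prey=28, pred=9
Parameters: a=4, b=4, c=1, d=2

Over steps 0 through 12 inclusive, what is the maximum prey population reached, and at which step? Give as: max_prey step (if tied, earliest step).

Step 1: prey: 28+11-10=29; pred: 9+2-1=10
Step 2: prey: 29+11-11=29; pred: 10+2-2=10
Step 3: prey: 29+11-11=29; pred: 10+2-2=10
Step 4: prey: 29+11-11=29; pred: 10+2-2=10
Step 5: prey: 29+11-11=29; pred: 10+2-2=10
Step 6: prey: 29+11-11=29; pred: 10+2-2=10
Step 7: prey: 29+11-11=29; pred: 10+2-2=10
Step 8: prey: 29+11-11=29; pred: 10+2-2=10
Step 9: prey: 29+11-11=29; pred: 10+2-2=10
Step 10: prey: 29+11-11=29; pred: 10+2-2=10
Step 11: prey: 29+11-11=29; pred: 10+2-2=10
Step 12: prey: 29+11-11=29; pred: 10+2-2=10
Max prey = 29 at step 1

Answer: 29 1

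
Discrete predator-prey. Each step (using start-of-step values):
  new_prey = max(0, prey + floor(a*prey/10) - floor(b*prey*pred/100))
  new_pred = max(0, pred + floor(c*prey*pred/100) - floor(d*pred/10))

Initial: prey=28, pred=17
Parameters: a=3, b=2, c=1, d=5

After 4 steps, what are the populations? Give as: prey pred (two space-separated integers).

Answer: 36 6

Derivation:
Step 1: prey: 28+8-9=27; pred: 17+4-8=13
Step 2: prey: 27+8-7=28; pred: 13+3-6=10
Step 3: prey: 28+8-5=31; pred: 10+2-5=7
Step 4: prey: 31+9-4=36; pred: 7+2-3=6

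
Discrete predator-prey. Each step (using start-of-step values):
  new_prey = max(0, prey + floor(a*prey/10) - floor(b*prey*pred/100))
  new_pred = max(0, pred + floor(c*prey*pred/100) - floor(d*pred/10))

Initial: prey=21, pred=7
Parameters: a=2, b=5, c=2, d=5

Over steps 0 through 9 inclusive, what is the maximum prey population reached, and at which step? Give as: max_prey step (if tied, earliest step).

Step 1: prey: 21+4-7=18; pred: 7+2-3=6
Step 2: prey: 18+3-5=16; pred: 6+2-3=5
Step 3: prey: 16+3-4=15; pred: 5+1-2=4
Step 4: prey: 15+3-3=15; pred: 4+1-2=3
Step 5: prey: 15+3-2=16; pred: 3+0-1=2
Step 6: prey: 16+3-1=18; pred: 2+0-1=1
Step 7: prey: 18+3-0=21; pred: 1+0-0=1
Step 8: prey: 21+4-1=24; pred: 1+0-0=1
Step 9: prey: 24+4-1=27; pred: 1+0-0=1
Max prey = 27 at step 9

Answer: 27 9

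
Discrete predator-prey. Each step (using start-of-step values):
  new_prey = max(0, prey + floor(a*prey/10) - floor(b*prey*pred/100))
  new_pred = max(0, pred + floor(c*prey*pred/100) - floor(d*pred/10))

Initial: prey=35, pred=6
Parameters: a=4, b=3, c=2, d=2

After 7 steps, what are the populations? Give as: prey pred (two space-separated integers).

Step 1: prey: 35+14-6=43; pred: 6+4-1=9
Step 2: prey: 43+17-11=49; pred: 9+7-1=15
Step 3: prey: 49+19-22=46; pred: 15+14-3=26
Step 4: prey: 46+18-35=29; pred: 26+23-5=44
Step 5: prey: 29+11-38=2; pred: 44+25-8=61
Step 6: prey: 2+0-3=0; pred: 61+2-12=51
Step 7: prey: 0+0-0=0; pred: 51+0-10=41

Answer: 0 41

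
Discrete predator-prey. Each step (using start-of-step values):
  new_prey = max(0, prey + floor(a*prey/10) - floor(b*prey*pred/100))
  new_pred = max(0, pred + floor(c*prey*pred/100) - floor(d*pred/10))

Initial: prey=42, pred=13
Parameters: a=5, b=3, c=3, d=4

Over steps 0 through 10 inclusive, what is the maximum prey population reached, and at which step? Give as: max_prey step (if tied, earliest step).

Step 1: prey: 42+21-16=47; pred: 13+16-5=24
Step 2: prey: 47+23-33=37; pred: 24+33-9=48
Step 3: prey: 37+18-53=2; pred: 48+53-19=82
Step 4: prey: 2+1-4=0; pred: 82+4-32=54
Step 5: prey: 0+0-0=0; pred: 54+0-21=33
Step 6: prey: 0+0-0=0; pred: 33+0-13=20
Step 7: prey: 0+0-0=0; pred: 20+0-8=12
Step 8: prey: 0+0-0=0; pred: 12+0-4=8
Step 9: prey: 0+0-0=0; pred: 8+0-3=5
Step 10: prey: 0+0-0=0; pred: 5+0-2=3
Max prey = 47 at step 1

Answer: 47 1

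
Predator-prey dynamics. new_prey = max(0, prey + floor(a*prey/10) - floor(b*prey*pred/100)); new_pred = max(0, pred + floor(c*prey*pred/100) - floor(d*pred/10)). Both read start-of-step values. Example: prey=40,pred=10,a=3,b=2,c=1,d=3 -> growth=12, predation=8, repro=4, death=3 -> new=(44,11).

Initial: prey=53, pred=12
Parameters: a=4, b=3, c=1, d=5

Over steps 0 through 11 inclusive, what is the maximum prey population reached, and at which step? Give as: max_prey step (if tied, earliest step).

Step 1: prey: 53+21-19=55; pred: 12+6-6=12
Step 2: prey: 55+22-19=58; pred: 12+6-6=12
Step 3: prey: 58+23-20=61; pred: 12+6-6=12
Step 4: prey: 61+24-21=64; pred: 12+7-6=13
Step 5: prey: 64+25-24=65; pred: 13+8-6=15
Step 6: prey: 65+26-29=62; pred: 15+9-7=17
Step 7: prey: 62+24-31=55; pred: 17+10-8=19
Step 8: prey: 55+22-31=46; pred: 19+10-9=20
Step 9: prey: 46+18-27=37; pred: 20+9-10=19
Step 10: prey: 37+14-21=30; pred: 19+7-9=17
Step 11: prey: 30+12-15=27; pred: 17+5-8=14
Max prey = 65 at step 5

Answer: 65 5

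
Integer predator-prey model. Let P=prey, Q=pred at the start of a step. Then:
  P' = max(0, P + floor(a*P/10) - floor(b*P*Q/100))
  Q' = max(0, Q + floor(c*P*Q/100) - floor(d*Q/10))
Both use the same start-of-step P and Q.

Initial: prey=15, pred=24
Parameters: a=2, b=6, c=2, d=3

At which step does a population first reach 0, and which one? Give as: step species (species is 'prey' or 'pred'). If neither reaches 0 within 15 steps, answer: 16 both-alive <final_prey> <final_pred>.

Answer: 1 prey

Derivation:
Step 1: prey: 15+3-21=0; pred: 24+7-7=24
First extinction: prey at step 1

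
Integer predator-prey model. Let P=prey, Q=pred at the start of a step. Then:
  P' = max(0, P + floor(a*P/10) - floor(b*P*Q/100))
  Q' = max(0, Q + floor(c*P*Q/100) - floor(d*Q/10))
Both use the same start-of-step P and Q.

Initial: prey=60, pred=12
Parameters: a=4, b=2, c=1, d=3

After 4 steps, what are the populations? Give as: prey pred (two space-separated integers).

Step 1: prey: 60+24-14=70; pred: 12+7-3=16
Step 2: prey: 70+28-22=76; pred: 16+11-4=23
Step 3: prey: 76+30-34=72; pred: 23+17-6=34
Step 4: prey: 72+28-48=52; pred: 34+24-10=48

Answer: 52 48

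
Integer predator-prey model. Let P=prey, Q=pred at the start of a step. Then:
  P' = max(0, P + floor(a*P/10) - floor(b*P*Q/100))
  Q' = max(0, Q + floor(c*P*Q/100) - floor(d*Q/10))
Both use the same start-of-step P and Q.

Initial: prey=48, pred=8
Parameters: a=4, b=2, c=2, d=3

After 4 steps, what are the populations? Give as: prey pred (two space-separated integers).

Answer: 22 101

Derivation:
Step 1: prey: 48+19-7=60; pred: 8+7-2=13
Step 2: prey: 60+24-15=69; pred: 13+15-3=25
Step 3: prey: 69+27-34=62; pred: 25+34-7=52
Step 4: prey: 62+24-64=22; pred: 52+64-15=101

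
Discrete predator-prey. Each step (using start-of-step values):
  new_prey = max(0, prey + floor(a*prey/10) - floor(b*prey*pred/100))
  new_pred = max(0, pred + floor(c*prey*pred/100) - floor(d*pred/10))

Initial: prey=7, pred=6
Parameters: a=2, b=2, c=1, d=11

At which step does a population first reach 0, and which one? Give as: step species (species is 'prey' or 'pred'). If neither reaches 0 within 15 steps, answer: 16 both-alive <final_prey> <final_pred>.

Step 1: prey: 7+1-0=8; pred: 6+0-6=0
First extinction: pred at step 1

Answer: 1 pred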